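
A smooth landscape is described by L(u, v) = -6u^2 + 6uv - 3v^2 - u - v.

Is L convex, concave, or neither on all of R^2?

concave

L is quadratic, so its Hessian is the constant matrix H = [[-12, 6], [6, -6]].
det(H) = 36, tr(H) = -18.
det(H) > 0 and tr(H) < 0, so H is negative definite everywhere: concave.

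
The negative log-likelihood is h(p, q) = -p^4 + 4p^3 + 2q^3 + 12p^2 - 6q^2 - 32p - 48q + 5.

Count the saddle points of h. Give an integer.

h separates as a function of p plus a function of q, so ∇h=0 decouples.
∂h/∂p = -4(p - 4)(p - 1)(p + 2) = 0 at p ∈ {-2, 1, 4}; ∂h/∂q = 6(q - 4)(q + 2) = 0 at q ∈ {-2, 4}.
The Hessian is diagonal: diag(h_pp, h_qq). Second derivatives: h_pp(-2)=-72, h_pp(1)=36, h_pp(4)=-72; h_qq(-2)=-36, h_qq(4)=36.
Saddle points occur where the two diagonal entries have opposite signs: (-2, 4), (1, -2), (4, 4). Count: 3.

3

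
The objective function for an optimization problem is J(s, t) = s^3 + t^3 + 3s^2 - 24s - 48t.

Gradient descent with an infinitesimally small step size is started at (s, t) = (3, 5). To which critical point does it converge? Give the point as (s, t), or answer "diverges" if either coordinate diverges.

J is separable, so gradient descent decouples: s follows -∂J/∂s, t follows -∂J/∂t.
∂J/∂s = 3(s - 2)(s + 4); at s=3 this is 21, so s decreases.
∂J/∂t = 3(t - 4)(t + 4); at t=5 this is 27, so t decreases.
s converges to its nearest critical value 2 (a local min of the s-part); t converges to 4. The iterate converges to (2, 4).

(2, 4)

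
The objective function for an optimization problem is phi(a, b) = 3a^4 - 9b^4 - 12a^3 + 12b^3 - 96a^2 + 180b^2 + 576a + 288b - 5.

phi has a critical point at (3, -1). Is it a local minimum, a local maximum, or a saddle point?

saddle point

The mixed partial ∂²phi/∂a∂b is 0, so the Hessian at any point is diag(phi_aa, phi_bb) = diag(12(3a^2 - 6a - 16), 36(-3b^2 + 2b + 10)).
At (3, -1): H = diag(-84, 180).
The eigenvalues have opposite signs, so H is indefinite: a saddle point.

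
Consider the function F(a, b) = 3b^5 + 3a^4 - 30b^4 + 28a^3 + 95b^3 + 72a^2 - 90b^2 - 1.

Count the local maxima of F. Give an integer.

2

F separates as a function of a plus a function of b, so ∇F=0 decouples.
∂F/∂a = 12a(a + 3)(a + 4) = 0 at a ∈ {-4, -3, 0}; ∂F/∂b = 15b(b - 4)(b - 3)(b - 1) = 0 at b ∈ {0, 1, 3, 4}.
The Hessian is diagonal: diag(F_aa, F_bb). Second derivatives: F_aa(-4)=48, F_aa(-3)=-36, F_aa(0)=144; F_bb(0)=-180, F_bb(1)=90, F_bb(3)=-90, F_bb(4)=180.
Local maxima occur where both diagonal entries negative: (-3, 0), (-3, 3). Count: 2.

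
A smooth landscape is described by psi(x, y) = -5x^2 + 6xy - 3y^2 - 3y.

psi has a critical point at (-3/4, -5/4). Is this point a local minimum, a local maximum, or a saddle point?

The Hessian of psi is constant: H = [[-10, 6], [6, -6]].
det(H) = (-10)·(-6) − 6² = 24.
det(H) > 0 and tr(H) = -16 < 0, so H is negative definite and the point is a local maximum.

local maximum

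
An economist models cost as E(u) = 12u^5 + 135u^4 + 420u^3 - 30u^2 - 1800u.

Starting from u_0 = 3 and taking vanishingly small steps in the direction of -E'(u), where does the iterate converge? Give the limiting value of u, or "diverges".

E'(u) = 60(u - 1)(u + 2)(u + 3)(u + 5), so E'(3) = 28800.
Gradient descent moves in the -E' direction, i.e. u is decreasing.
The nearest critical point in that direction is u = 1, where E'' = 4320 > 0 (a local minimum). The iterate converges there.

1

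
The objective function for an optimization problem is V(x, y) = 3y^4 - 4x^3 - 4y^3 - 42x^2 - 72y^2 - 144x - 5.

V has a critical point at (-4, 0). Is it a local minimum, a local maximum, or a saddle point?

The mixed partial ∂²V/∂x∂y is 0, so the Hessian at any point is diag(V_xx, V_yy) = diag(-12(2x + 7), 12(3y^2 - 2y - 12)).
At (-4, 0): H = diag(12, -144).
The eigenvalues have opposite signs, so H is indefinite: a saddle point.

saddle point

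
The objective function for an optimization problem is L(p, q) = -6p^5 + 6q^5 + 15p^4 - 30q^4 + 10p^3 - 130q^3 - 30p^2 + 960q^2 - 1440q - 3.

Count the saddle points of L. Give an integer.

8

L separates as a function of p plus a function of q, so ∇L=0 decouples.
∂L/∂p = -30p(p - 2)(p - 1)(p + 1) = 0 at p ∈ {-1, 0, 1, 2}; ∂L/∂q = 30(q - 4)(q - 3)(q - 1)(q + 4) = 0 at q ∈ {-4, 1, 3, 4}.
The Hessian is diagonal: diag(L_pp, L_qq). Second derivatives: L_pp(-1)=180, L_pp(0)=-60, L_pp(1)=60, L_pp(2)=-180; L_qq(-4)=-8400, L_qq(1)=900, L_qq(3)=-420, L_qq(4)=720.
Saddle points occur where the two diagonal entries have opposite signs: (-1, -4), (-1, 3), (0, 1), (0, 4), (1, -4), (1, 3), (2, 1), (2, 4). Count: 8.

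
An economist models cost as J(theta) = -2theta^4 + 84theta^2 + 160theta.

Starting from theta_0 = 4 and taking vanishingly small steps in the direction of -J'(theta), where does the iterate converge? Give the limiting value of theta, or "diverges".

-1

J'(theta) = -8(theta - 5)(theta + 1)(theta + 4), so J'(4) = 320.
Gradient descent moves in the -J' direction, i.e. theta is decreasing.
The nearest critical point in that direction is theta = -1, where J'' = 144 > 0 (a local minimum). The iterate converges there.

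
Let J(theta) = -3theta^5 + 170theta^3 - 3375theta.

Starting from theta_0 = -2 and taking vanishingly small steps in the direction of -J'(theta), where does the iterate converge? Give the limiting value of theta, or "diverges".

3

J'(theta) = -15(theta - 5)(theta - 3)(theta + 3)(theta + 5), so J'(-2) = -1575.
Gradient descent moves in the -J' direction, i.e. theta is increasing.
The nearest critical point in that direction is theta = 3, where J'' = 1440 > 0 (a local minimum). The iterate converges there.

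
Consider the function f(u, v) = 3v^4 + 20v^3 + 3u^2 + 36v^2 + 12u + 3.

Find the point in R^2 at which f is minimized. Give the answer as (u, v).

f(u,v) separates as P(u) + Q(v) + 3, so its minimum is min P + min Q + 3.
P'(u) = 6u + 12 vanishes at u ∈ {-2}; Q'(v) = 12v(v + 2)(v + 3) vanishes at v ∈ {-3, -2, 0}.
Local minima of P (where P''>0): P(-2)=-12. Local minima of Q: Q(-3)=27, Q(0)=0.
So the global minimum of f is P(-2) + Q(0) + 3 = -12 + 0 + 3 = -9, attained at (-2, 0).

(-2, 0)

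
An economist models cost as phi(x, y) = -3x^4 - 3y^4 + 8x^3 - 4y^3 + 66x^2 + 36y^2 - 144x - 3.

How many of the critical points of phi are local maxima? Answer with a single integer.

4

phi separates as a function of x plus a function of y, so ∇phi=0 decouples.
∂phi/∂x = -12(x - 4)(x - 1)(x + 3) = 0 at x ∈ {-3, 1, 4}; ∂phi/∂y = -12y(y - 2)(y + 3) = 0 at y ∈ {-3, 0, 2}.
The Hessian is diagonal: diag(phi_xx, phi_yy). Second derivatives: phi_xx(-3)=-336, phi_xx(1)=144, phi_xx(4)=-252; phi_yy(-3)=-180, phi_yy(0)=72, phi_yy(2)=-120.
Local maxima occur where both diagonal entries negative: (-3, -3), (-3, 2), (4, -3), (4, 2). Count: 4.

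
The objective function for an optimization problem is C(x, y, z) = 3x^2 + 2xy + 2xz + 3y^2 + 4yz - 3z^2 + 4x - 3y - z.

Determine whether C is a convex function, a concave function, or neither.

C is quadratic, so its Hessian is the constant matrix H = [[6, 2, 2], [2, 6, 4], [2, 4, -6]].
Leading principal minors: 6, 32, -280.
Neither pattern holds ⇒ H is indefinite ⇒ neither convex nor concave.

neither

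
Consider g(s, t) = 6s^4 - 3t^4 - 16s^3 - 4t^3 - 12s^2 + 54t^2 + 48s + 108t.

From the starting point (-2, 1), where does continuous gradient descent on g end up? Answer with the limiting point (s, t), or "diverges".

(-1, -1)

g is separable, so gradient descent decouples: s follows -∂g/∂s, t follows -∂g/∂t.
∂g/∂s = 24(s - 2)(s - 1)(s + 1); at s=-2 this is -288, so s increases.
∂g/∂t = -12(t - 3)(t + 1)(t + 3); at t=1 this is 192, so t decreases.
s converges to its nearest critical value -1 (a local min of the s-part); t converges to -1. The iterate converges to (-1, -1).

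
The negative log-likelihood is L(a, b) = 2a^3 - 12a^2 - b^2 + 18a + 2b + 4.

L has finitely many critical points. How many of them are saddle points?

L separates as a function of a plus a function of b, so ∇L=0 decouples.
∂L/∂a = 6(a - 3)(a - 1) = 0 at a ∈ {1, 3}; ∂L/∂b = -2(b - 1) = 0 at b ∈ {1}.
The Hessian is diagonal: diag(L_aa, L_bb). Second derivatives: L_aa(1)=-12, L_aa(3)=12; L_bb(1)=-2.
Saddle points occur where the two diagonal entries have opposite signs: (3, 1). Count: 1.

1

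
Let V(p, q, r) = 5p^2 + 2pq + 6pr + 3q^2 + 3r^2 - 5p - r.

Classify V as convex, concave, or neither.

V is quadratic, so its Hessian is the constant matrix H = [[10, 2, 6], [2, 6, 0], [6, 0, 6]].
Leading principal minors: 10, 56, 120.
All positive ⇒ H ≻ 0 ⇒ convex.

convex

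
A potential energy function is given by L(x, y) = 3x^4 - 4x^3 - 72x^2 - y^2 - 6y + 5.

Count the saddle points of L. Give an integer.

2

L separates as a function of x plus a function of y, so ∇L=0 decouples.
∂L/∂x = 12x(x - 4)(x + 3) = 0 at x ∈ {-3, 0, 4}; ∂L/∂y = -2(y + 3) = 0 at y ∈ {-3}.
The Hessian is diagonal: diag(L_xx, L_yy). Second derivatives: L_xx(-3)=252, L_xx(0)=-144, L_xx(4)=336; L_yy(-3)=-2.
Saddle points occur where the two diagonal entries have opposite signs: (-3, -3), (4, -3). Count: 2.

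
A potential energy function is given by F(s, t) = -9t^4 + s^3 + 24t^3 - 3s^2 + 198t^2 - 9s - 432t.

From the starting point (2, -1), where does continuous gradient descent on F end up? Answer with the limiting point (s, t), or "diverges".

F is separable, so gradient descent decouples: s follows -∂F/∂s, t follows -∂F/∂t.
∂F/∂s = 3(s - 3)(s + 1); at s=2 this is -9, so s increases.
∂F/∂t = -36(t - 4)(t - 1)(t + 3); at t=-1 this is -720, so t increases.
s converges to its nearest critical value 3 (a local min of the s-part); t converges to 1. The iterate converges to (3, 1).

(3, 1)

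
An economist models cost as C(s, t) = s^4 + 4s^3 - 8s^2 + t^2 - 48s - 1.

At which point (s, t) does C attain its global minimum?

C(s,t) separates as P(s) + Q(t) − 1, so its minimum is min P + min Q − 1.
P'(s) = 4(s - 2)(s + 2)(s + 3) vanishes at s ∈ {-3, -2, 2}; Q'(t) = 2t vanishes at t ∈ {0}.
Local minima of P (where P''>0): P(-3)=45, P(2)=-80. Local minima of Q: Q(0)=0.
So the global minimum of C is P(2) + Q(0) − 1 = -80 + 0 − 1 = -81, attained at (2, 0).

(2, 0)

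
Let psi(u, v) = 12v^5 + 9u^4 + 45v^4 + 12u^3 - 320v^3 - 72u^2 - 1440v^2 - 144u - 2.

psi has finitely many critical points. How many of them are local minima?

4

psi separates as a function of u plus a function of v, so ∇psi=0 decouples.
∂psi/∂u = 36(u - 2)(u + 1)(u + 2) = 0 at u ∈ {-2, -1, 2}; ∂psi/∂v = 60v(v - 4)(v + 3)(v + 4) = 0 at v ∈ {-4, -3, 0, 4}.
The Hessian is diagonal: diag(psi_uu, psi_vv). Second derivatives: psi_uu(-2)=144, psi_uu(-1)=-108, psi_uu(2)=432; psi_vv(-4)=-1920, psi_vv(-3)=1260, psi_vv(0)=-2880, psi_vv(4)=13440.
Local minima occur where both diagonal entries positive: (-2, -3), (-2, 4), (2, -3), (2, 4). Count: 4.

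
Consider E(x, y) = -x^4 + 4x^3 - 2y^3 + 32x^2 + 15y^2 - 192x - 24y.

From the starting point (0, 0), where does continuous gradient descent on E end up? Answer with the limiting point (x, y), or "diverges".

E is separable, so gradient descent decouples: x follows -∂E/∂x, y follows -∂E/∂y.
∂E/∂x = -4(x - 4)(x - 3)(x + 4); at x=0 this is -192, so x increases.
∂E/∂y = -6(y - 4)(y - 1); at y=0 this is -24, so y increases.
x converges to its nearest critical value 3 (a local min of the x-part); y converges to 1. The iterate converges to (3, 1).

(3, 1)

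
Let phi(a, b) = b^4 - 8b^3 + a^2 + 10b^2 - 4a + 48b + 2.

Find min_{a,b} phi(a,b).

-31

phi(a,b) separates as P(a) + Q(b) + 2, so its minimum is min P + min Q + 2.
P'(a) = 2a - 4 vanishes at a ∈ {2}; Q'(b) = 4(b - 4)(b - 3)(b + 1) vanishes at b ∈ {-1, 3, 4}.
Local minima of P (where P''>0): P(2)=-4. Local minima of Q: Q(-1)=-29, Q(4)=96.
So the global minimum of phi is P(2) + Q(-1) + 2 = -4 − 29 + 2 = -31, attained at (2, -1).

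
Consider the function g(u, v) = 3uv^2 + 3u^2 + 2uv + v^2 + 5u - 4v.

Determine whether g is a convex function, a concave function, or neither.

neither

The term 3uv^2 is cubic, so the Hessian is not constant.
∂²g/∂v² = 6u + 2, which takes both signs as u varies (negative for sufficiently negative u). A diagonal entry of the Hessian changing sign means the Hessian is neither positive- nor negative-semidefinite on all of R^2.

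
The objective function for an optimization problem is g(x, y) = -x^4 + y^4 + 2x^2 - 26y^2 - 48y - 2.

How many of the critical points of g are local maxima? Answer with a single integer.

g separates as a function of x plus a function of y, so ∇g=0 decouples.
∂g/∂x = -4x(x - 1)(x + 1) = 0 at x ∈ {-1, 0, 1}; ∂g/∂y = 4(y - 4)(y + 1)(y + 3) = 0 at y ∈ {-3, -1, 4}.
The Hessian is diagonal: diag(g_xx, g_yy). Second derivatives: g_xx(-1)=-8, g_xx(0)=4, g_xx(1)=-8; g_yy(-3)=56, g_yy(-1)=-40, g_yy(4)=140.
Local maxima occur where both diagonal entries negative: (-1, -1), (1, -1). Count: 2.

2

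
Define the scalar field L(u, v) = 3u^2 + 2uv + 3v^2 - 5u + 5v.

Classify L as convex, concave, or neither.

convex

L is quadratic, so its Hessian is the constant matrix H = [[6, 2], [2, 6]].
det(H) = 32, tr(H) = 12.
det(H) > 0 and tr(H) > 0, so H is positive definite everywhere: convex.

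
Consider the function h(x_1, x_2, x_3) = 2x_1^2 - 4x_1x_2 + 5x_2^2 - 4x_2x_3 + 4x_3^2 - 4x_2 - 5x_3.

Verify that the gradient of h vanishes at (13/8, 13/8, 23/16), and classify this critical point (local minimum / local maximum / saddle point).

∇h = (4x_1 - 4x_2, -4x_1 + 10x_2 - 4x_3 - 4, -4x_2 + 8x_3 - 5); substituting (13/8, 13/8, 23/16) gives ∇h = (0, 0, 0), so (13/8, 13/8, 23/16) is indeed a critical point.
The Hessian is constant: H = [[4, -4, 0], [-4, 10, -4], [0, -4, 8]].
Leading principal minors: Δ₁ = 4, Δ₂ = 24, Δ₃ = 128.
All leading minors are positive, so H is positive definite: a local minimum.

local minimum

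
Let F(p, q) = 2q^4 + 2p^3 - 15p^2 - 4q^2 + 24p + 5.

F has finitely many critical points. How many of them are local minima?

2

F separates as a function of p plus a function of q, so ∇F=0 decouples.
∂F/∂p = 6(p - 4)(p - 1) = 0 at p ∈ {1, 4}; ∂F/∂q = 8q(q - 1)(q + 1) = 0 at q ∈ {-1, 0, 1}.
The Hessian is diagonal: diag(F_pp, F_qq). Second derivatives: F_pp(1)=-18, F_pp(4)=18; F_qq(-1)=16, F_qq(0)=-8, F_qq(1)=16.
Local minima occur where both diagonal entries positive: (4, -1), (4, 1). Count: 2.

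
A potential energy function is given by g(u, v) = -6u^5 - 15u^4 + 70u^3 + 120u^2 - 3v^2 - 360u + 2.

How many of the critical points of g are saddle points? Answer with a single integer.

2

g separates as a function of u plus a function of v, so ∇g=0 decouples.
∂g/∂u = -30(u - 2)(u - 1)(u + 2)(u + 3) = 0 at u ∈ {-3, -2, 1, 2}; ∂g/∂v = -6v = 0 at v ∈ {0}.
The Hessian is diagonal: diag(g_uu, g_vv). Second derivatives: g_uu(-3)=600, g_uu(-2)=-360, g_uu(1)=360, g_uu(2)=-600; g_vv(0)=-6.
Saddle points occur where the two diagonal entries have opposite signs: (-3, 0), (1, 0). Count: 2.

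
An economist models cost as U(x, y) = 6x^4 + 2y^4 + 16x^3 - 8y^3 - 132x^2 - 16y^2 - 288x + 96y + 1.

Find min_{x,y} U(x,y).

U(x,y) separates as P(x) + Q(y) + 1, so its minimum is min P + min Q + 1.
P'(x) = 24(x - 3)(x + 1)(x + 4) vanishes at x ∈ {-4, -1, 3}; Q'(y) = 8(y - 3)(y - 2)(y + 2) vanishes at y ∈ {-2, 2, 3}.
Local minima of P (where P''>0): P(-4)=-448, P(3)=-1134. Local minima of Q: Q(-2)=-160, Q(3)=90.
So the global minimum of U is P(3) + Q(-2) + 1 = -1134 − 160 + 1 = -1293, attained at (3, -2).

-1293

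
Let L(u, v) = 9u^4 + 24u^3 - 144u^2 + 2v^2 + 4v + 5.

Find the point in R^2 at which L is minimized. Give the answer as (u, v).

L(u,v) separates as P(u) + Q(v) + 5, so its minimum is min P + min Q + 5.
P'(u) = 36u(u - 2)(u + 4) vanishes at u ∈ {-4, 0, 2}; Q'(v) = 4v + 4 vanishes at v ∈ {-1}.
Local minima of P (where P''>0): P(-4)=-1536, P(2)=-240. Local minima of Q: Q(-1)=-2.
So the global minimum of L is P(-4) + Q(-1) + 5 = -1536 − 2 + 5 = -1533, attained at (-4, -1).

(-4, -1)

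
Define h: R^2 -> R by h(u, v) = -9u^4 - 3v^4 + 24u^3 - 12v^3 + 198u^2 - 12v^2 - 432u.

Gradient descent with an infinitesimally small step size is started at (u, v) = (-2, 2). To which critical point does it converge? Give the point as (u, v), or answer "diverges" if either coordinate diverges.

h is separable, so gradient descent decouples: u follows -∂h/∂u, v follows -∂h/∂v.
∂h/∂u = -36(u - 4)(u - 1)(u + 3); at u=-2 this is -648, so u increases.
∂h/∂v = -12v(v + 1)(v + 2); at v=2 this is -288, so v increases.
The v-coordinate has no critical point in that direction and runs off to infinity.

diverges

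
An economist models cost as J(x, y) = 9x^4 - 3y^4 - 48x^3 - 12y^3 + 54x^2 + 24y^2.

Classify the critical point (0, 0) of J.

local minimum

The mixed partial ∂²J/∂x∂y is 0, so the Hessian at any point is diag(J_xx, J_yy) = diag(36(3x^2 - 8x + 3), 12(-3y^2 - 6y + 4)).
At (0, 0): H = diag(108, 48).
Both eigenvalues are positive, so H is positive definite: a local minimum.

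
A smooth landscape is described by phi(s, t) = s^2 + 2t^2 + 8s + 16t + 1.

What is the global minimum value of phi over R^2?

phi(s,t) separates as P(s) + Q(t) + 1, so its minimum is min P + min Q + 1.
P'(s) = 2s + 8 vanishes at s ∈ {-4}; Q'(t) = 4(t + 4) vanishes at t ∈ {-4}.
Local minima of P (where P''>0): P(-4)=-16. Local minima of Q: Q(-4)=-32.
So the global minimum of phi is P(-4) + Q(-4) + 1 = -16 − 32 + 1 = -47, attained at (-4, -4).

-47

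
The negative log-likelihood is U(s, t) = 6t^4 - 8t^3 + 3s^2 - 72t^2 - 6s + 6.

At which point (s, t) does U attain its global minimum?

(1, 3)

U(s,t) separates as P(s) + Q(t) + 6, so its minimum is min P + min Q + 6.
P'(s) = 6s - 6 vanishes at s ∈ {1}; Q'(t) = 24t(t - 3)(t + 2) vanishes at t ∈ {-2, 0, 3}.
Local minima of P (where P''>0): P(1)=-3. Local minima of Q: Q(-2)=-128, Q(3)=-378.
So the global minimum of U is P(1) + Q(3) + 6 = -3 − 378 + 6 = -375, attained at (1, 3).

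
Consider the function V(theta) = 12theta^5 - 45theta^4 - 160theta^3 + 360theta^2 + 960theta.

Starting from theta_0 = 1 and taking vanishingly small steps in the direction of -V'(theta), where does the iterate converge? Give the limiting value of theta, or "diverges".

V'(theta) = 60(theta - 4)(theta - 2)(theta + 1)(theta + 2), so V'(1) = 1080.
Gradient descent moves in the -V' direction, i.e. theta is decreasing.
The nearest critical point in that direction is theta = -1, where V'' = 900 > 0 (a local minimum). The iterate converges there.

-1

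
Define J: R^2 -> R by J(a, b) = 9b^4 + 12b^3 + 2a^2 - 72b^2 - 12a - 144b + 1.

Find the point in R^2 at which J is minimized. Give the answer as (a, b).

J(a,b) separates as P(a) + Q(b) + 1, so its minimum is min P + min Q + 1.
P'(a) = 4a - 12 vanishes at a ∈ {3}; Q'(b) = 36(b - 2)(b + 1)(b + 2) vanishes at b ∈ {-2, -1, 2}.
Local minima of P (where P''>0): P(3)=-18. Local minima of Q: Q(-2)=48, Q(2)=-336.
So the global minimum of J is P(3) + Q(2) + 1 = -18 − 336 + 1 = -353, attained at (3, 2).

(3, 2)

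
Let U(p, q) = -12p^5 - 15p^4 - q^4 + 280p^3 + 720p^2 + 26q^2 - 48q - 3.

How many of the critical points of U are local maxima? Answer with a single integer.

4

U separates as a function of p plus a function of q, so ∇U=0 decouples.
∂U/∂p = -60p(p - 4)(p + 2)(p + 3) = 0 at p ∈ {-3, -2, 0, 4}; ∂U/∂q = -4(q - 3)(q - 1)(q + 4) = 0 at q ∈ {-4, 1, 3}.
The Hessian is diagonal: diag(U_pp, U_qq). Second derivatives: U_pp(-3)=1260, U_pp(-2)=-720, U_pp(0)=1440, U_pp(4)=-10080; U_qq(-4)=-140, U_qq(1)=40, U_qq(3)=-56.
Local maxima occur where both diagonal entries negative: (-2, -4), (-2, 3), (4, -4), (4, 3). Count: 4.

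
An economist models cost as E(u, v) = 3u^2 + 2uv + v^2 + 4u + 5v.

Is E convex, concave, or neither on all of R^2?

convex

E is quadratic, so its Hessian is the constant matrix H = [[6, 2], [2, 2]].
det(H) = 8, tr(H) = 8.
det(H) > 0 and tr(H) > 0, so H is positive definite everywhere: convex.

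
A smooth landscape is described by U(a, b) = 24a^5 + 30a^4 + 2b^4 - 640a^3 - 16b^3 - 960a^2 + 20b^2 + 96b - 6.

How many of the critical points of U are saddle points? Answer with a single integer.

U separates as a function of a plus a function of b, so ∇U=0 decouples.
∂U/∂a = 120a(a - 4)(a + 1)(a + 4) = 0 at a ∈ {-4, -1, 0, 4}; ∂U/∂b = 8(b - 4)(b - 3)(b + 1) = 0 at b ∈ {-1, 3, 4}.
The Hessian is diagonal: diag(U_aa, U_bb). Second derivatives: U_aa(-4)=-11520, U_aa(-1)=1800, U_aa(0)=-1920, U_aa(4)=19200; U_bb(-1)=160, U_bb(3)=-32, U_bb(4)=40.
Saddle points occur where the two diagonal entries have opposite signs: (-4, -1), (-4, 4), (-1, 3), (0, -1), (0, 4), (4, 3). Count: 6.

6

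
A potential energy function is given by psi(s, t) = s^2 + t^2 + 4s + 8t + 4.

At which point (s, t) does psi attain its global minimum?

psi(s,t) separates as P(s) + Q(t) + 4, so its minimum is min P + min Q + 4.
P'(s) = 2s + 4 vanishes at s ∈ {-2}; Q'(t) = 2(t + 4) vanishes at t ∈ {-4}.
Local minima of P (where P''>0): P(-2)=-4. Local minima of Q: Q(-4)=-16.
So the global minimum of psi is P(-2) + Q(-4) + 4 = -4 − 16 + 4 = -16, attained at (-2, -4).

(-2, -4)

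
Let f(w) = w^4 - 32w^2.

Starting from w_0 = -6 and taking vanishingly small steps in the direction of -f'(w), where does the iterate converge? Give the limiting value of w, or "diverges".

-4

f'(w) = 4w(w - 4)(w + 4), so f'(-6) = -480.
Gradient descent moves in the -f' direction, i.e. w is increasing.
The nearest critical point in that direction is w = -4, where f'' = 128 > 0 (a local minimum). The iterate converges there.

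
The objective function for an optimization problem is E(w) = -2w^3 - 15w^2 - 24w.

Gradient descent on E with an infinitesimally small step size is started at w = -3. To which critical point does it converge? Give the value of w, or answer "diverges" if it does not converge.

E'(w) = -6(w + 1)(w + 4), so E'(-3) = 12.
Gradient descent moves in the -E' direction, i.e. w is decreasing.
The nearest critical point in that direction is w = -4, where E'' = 18 > 0 (a local minimum). The iterate converges there.

-4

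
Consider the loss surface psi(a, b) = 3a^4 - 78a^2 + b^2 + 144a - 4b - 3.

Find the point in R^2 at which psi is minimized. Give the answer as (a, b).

(-4, 2)

psi(a,b) separates as P(a) + Q(b) − 3, so its minimum is min P + min Q − 3.
P'(a) = 12(a - 3)(a - 1)(a + 4) vanishes at a ∈ {-4, 1, 3}; Q'(b) = 2b - 4 vanishes at b ∈ {2}.
Local minima of P (where P''>0): P(-4)=-1056, P(3)=-27. Local minima of Q: Q(2)=-4.
So the global minimum of psi is P(-4) + Q(2) − 3 = -1056 − 4 − 3 = -1063, attained at (-4, 2).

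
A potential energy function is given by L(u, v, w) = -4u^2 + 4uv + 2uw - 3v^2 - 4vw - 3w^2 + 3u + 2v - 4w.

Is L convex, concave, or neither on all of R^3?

L is quadratic, so its Hessian is the constant matrix H = [[-8, 4, 2], [4, -6, -4], [2, -4, -6]].
Leading principal minors: -8, 32, -104.
Signs alternate −, +, − ⇒ H ≺ 0 ⇒ concave.

concave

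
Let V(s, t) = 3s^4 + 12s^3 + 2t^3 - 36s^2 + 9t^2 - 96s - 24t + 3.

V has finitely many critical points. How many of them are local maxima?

1

V separates as a function of s plus a function of t, so ∇V=0 decouples.
∂V/∂s = 12(s - 2)(s + 1)(s + 4) = 0 at s ∈ {-4, -1, 2}; ∂V/∂t = 6(t - 1)(t + 4) = 0 at t ∈ {-4, 1}.
The Hessian is diagonal: diag(V_ss, V_tt). Second derivatives: V_ss(-4)=216, V_ss(-1)=-108, V_ss(2)=216; V_tt(-4)=-30, V_tt(1)=30.
Local maxima occur where both diagonal entries negative: (-1, -4). Count: 1.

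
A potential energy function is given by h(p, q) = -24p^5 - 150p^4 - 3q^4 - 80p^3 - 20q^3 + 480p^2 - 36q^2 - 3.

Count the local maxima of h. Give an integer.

h separates as a function of p plus a function of q, so ∇h=0 decouples.
∂h/∂p = -120p(p - 1)(p + 2)(p + 4) = 0 at p ∈ {-4, -2, 0, 1}; ∂h/∂q = -12q(q + 2)(q + 3) = 0 at q ∈ {-3, -2, 0}.
The Hessian is diagonal: diag(h_pp, h_qq). Second derivatives: h_pp(-4)=4800, h_pp(-2)=-1440, h_pp(0)=960, h_pp(1)=-1800; h_qq(-3)=-36, h_qq(-2)=24, h_qq(0)=-72.
Local maxima occur where both diagonal entries negative: (-2, -3), (-2, 0), (1, -3), (1, 0). Count: 4.

4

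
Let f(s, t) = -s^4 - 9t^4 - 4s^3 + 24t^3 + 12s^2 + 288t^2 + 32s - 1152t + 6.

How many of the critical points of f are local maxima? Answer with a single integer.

f separates as a function of s plus a function of t, so ∇f=0 decouples.
∂f/∂s = -4(s - 2)(s + 1)(s + 4) = 0 at s ∈ {-4, -1, 2}; ∂f/∂t = -36(t - 4)(t - 2)(t + 4) = 0 at t ∈ {-4, 2, 4}.
The Hessian is diagonal: diag(f_ss, f_tt). Second derivatives: f_ss(-4)=-72, f_ss(-1)=36, f_ss(2)=-72; f_tt(-4)=-1728, f_tt(2)=432, f_tt(4)=-576.
Local maxima occur where both diagonal entries negative: (-4, -4), (-4, 4), (2, -4), (2, 4). Count: 4.

4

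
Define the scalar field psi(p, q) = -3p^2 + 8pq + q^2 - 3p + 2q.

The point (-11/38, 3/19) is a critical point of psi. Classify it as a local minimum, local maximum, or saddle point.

saddle point

The Hessian of psi is constant: H = [[-6, 8], [8, 2]].
det(H) = (-6)·2 − 8² = -76.
Since det(H) < 0, H is indefinite and the critical point is a saddle point.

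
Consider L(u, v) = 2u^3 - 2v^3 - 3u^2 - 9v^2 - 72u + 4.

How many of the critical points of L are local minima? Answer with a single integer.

L separates as a function of u plus a function of v, so ∇L=0 decouples.
∂L/∂u = 6(u - 4)(u + 3) = 0 at u ∈ {-3, 4}; ∂L/∂v = -6v(v + 3) = 0 at v ∈ {-3, 0}.
The Hessian is diagonal: diag(L_uu, L_vv). Second derivatives: L_uu(-3)=-42, L_uu(4)=42; L_vv(-3)=18, L_vv(0)=-18.
Local minima occur where both diagonal entries positive: (4, -3). Count: 1.

1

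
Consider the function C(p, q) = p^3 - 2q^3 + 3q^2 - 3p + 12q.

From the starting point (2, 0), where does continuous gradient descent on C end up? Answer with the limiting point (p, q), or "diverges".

(1, -1)

C is separable, so gradient descent decouples: p follows -∂C/∂p, q follows -∂C/∂q.
∂C/∂p = 3(p - 1)(p + 1); at p=2 this is 9, so p decreases.
∂C/∂q = -6(q - 2)(q + 1); at q=0 this is 12, so q decreases.
p converges to its nearest critical value 1 (a local min of the p-part); q converges to -1. The iterate converges to (1, -1).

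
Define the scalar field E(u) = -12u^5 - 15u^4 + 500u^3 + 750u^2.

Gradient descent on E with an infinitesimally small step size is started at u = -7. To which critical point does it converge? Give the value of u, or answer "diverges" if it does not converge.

E'(u) = -60u(u - 5)(u + 1)(u + 5), so E'(-7) = -60480.
Gradient descent moves in the -E' direction, i.e. u is increasing.
The nearest critical point in that direction is u = -5, where E'' = 12000 > 0 (a local minimum). The iterate converges there.

-5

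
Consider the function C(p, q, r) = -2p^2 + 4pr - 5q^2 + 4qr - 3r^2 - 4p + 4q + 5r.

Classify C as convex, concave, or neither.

C is quadratic, so its Hessian is the constant matrix H = [[-4, 0, 4], [0, -10, 4], [4, 4, -6]].
Leading principal minors: -4, 40, -16.
Signs alternate −, +, − ⇒ H ≺ 0 ⇒ concave.

concave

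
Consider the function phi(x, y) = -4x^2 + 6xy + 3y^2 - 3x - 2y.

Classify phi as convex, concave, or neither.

phi is quadratic, so its Hessian is the constant matrix H = [[-8, 6], [6, 6]].
det(H) = -84, tr(H) = -2.
det(H) < 0, so H is indefinite: neither convex nor concave.

neither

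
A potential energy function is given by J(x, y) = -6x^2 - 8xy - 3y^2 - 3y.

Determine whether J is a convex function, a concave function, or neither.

concave

J is quadratic, so its Hessian is the constant matrix H = [[-12, -8], [-8, -6]].
det(H) = 8, tr(H) = -18.
det(H) > 0 and tr(H) < 0, so H is negative definite everywhere: concave.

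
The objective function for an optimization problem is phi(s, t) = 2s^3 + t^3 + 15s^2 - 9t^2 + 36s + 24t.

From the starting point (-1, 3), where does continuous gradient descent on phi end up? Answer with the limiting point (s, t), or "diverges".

(-2, 4)

phi is separable, so gradient descent decouples: s follows -∂phi/∂s, t follows -∂phi/∂t.
∂phi/∂s = 6(s + 2)(s + 3); at s=-1 this is 12, so s decreases.
∂phi/∂t = 3(t - 4)(t - 2); at t=3 this is -3, so t increases.
s converges to its nearest critical value -2 (a local min of the s-part); t converges to 4. The iterate converges to (-2, 4).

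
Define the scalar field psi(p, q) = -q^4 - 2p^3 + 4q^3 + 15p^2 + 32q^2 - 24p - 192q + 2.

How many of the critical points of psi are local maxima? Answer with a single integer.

2

psi separates as a function of p plus a function of q, so ∇psi=0 decouples.
∂psi/∂p = -6(p - 4)(p - 1) = 0 at p ∈ {1, 4}; ∂psi/∂q = -4(q - 4)(q - 3)(q + 4) = 0 at q ∈ {-4, 3, 4}.
The Hessian is diagonal: diag(psi_pp, psi_qq). Second derivatives: psi_pp(1)=18, psi_pp(4)=-18; psi_qq(-4)=-224, psi_qq(3)=28, psi_qq(4)=-32.
Local maxima occur where both diagonal entries negative: (4, -4), (4, 4). Count: 2.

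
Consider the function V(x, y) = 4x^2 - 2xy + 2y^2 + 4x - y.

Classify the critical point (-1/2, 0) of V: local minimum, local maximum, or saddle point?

The Hessian of V is constant: H = [[8, -2], [-2, 4]].
det(H) = 8·4 − (-2)² = 28.
det(H) > 0 and tr(H) = 12 > 0, so H is positive definite and the point is a local minimum.

local minimum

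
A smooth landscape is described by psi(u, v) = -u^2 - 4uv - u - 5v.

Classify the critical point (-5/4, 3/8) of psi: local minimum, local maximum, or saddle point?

The Hessian of psi is constant: H = [[-2, -4], [-4, 0]].
det(H) = (-2)·0 − (-4)² = -16.
Since det(H) < 0, H is indefinite and the critical point is a saddle point.

saddle point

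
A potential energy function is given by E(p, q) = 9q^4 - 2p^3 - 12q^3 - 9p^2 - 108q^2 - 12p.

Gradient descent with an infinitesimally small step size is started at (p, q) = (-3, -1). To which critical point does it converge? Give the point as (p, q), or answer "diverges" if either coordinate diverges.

(-2, -2)

E is separable, so gradient descent decouples: p follows -∂E/∂p, q follows -∂E/∂q.
∂E/∂p = -6(p + 1)(p + 2); at p=-3 this is -12, so p increases.
∂E/∂q = 36q(q - 3)(q + 2); at q=-1 this is 144, so q decreases.
p converges to its nearest critical value -2 (a local min of the p-part); q converges to -2. The iterate converges to (-2, -2).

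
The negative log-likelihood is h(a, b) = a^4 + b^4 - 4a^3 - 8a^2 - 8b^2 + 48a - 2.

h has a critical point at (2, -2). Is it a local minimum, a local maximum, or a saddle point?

saddle point

The mixed partial ∂²h/∂a∂b is 0, so the Hessian at any point is diag(h_aa, h_bb) = diag(4(3a^2 - 6a - 4), 4(3b^2 - 4)).
At (2, -2): H = diag(-16, 32).
The eigenvalues have opposite signs, so H is indefinite: a saddle point.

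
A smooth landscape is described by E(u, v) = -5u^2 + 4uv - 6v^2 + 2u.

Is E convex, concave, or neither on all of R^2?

E is quadratic, so its Hessian is the constant matrix H = [[-10, 4], [4, -12]].
det(H) = 104, tr(H) = -22.
det(H) > 0 and tr(H) < 0, so H is negative definite everywhere: concave.

concave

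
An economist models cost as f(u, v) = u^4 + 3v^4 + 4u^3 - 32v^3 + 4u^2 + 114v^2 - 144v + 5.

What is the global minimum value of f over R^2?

-54

f(u,v) separates as P(u) + Q(v) + 5, so its minimum is min P + min Q + 5.
P'(u) = 4u(u + 1)(u + 2) vanishes at u ∈ {-2, -1, 0}; Q'(v) = 12(v - 4)(v - 3)(v - 1) vanishes at v ∈ {1, 3, 4}.
Local minima of P (where P''>0): P(-2)=0, P(0)=0. Local minima of Q: Q(1)=-59, Q(4)=-32.
So the global minimum of f is P(-2) + Q(1) + 5 = 0 − 59 + 5 = -54, attained at (-2, 1).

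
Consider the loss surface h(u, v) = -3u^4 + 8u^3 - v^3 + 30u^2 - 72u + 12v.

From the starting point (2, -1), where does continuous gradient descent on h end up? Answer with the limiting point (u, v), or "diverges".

(1, -2)

h is separable, so gradient descent decouples: u follows -∂h/∂u, v follows -∂h/∂v.
∂h/∂u = -12(u - 3)(u - 1)(u + 2); at u=2 this is 48, so u decreases.
∂h/∂v = -3(v - 2)(v + 2); at v=-1 this is 9, so v decreases.
u converges to its nearest critical value 1 (a local min of the u-part); v converges to -2. The iterate converges to (1, -2).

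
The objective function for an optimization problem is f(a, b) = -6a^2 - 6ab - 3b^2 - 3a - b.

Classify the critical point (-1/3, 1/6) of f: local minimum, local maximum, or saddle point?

The Hessian of f is constant: H = [[-12, -6], [-6, -6]].
det(H) = (-12)·(-6) − (-6)² = 36.
det(H) > 0 and tr(H) = -18 < 0, so H is negative definite and the point is a local maximum.

local maximum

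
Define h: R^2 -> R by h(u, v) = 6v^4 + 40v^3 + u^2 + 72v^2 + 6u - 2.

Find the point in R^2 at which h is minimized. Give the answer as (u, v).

(-3, 0)

h(u,v) separates as P(u) + Q(v) − 2, so its minimum is min P + min Q − 2.
P'(u) = 2u + 6 vanishes at u ∈ {-3}; Q'(v) = 24v(v + 2)(v + 3) vanishes at v ∈ {-3, -2, 0}.
Local minima of P (where P''>0): P(-3)=-9. Local minima of Q: Q(-3)=54, Q(0)=0.
So the global minimum of h is P(-3) + Q(0) − 2 = -9 + 0 − 2 = -11, attained at (-3, 0).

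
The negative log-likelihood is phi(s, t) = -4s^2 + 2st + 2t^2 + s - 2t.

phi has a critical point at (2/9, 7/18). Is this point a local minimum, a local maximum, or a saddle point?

The Hessian of phi is constant: H = [[-8, 2], [2, 4]].
det(H) = (-8)·4 − 2² = -36.
Since det(H) < 0, H is indefinite and the critical point is a saddle point.

saddle point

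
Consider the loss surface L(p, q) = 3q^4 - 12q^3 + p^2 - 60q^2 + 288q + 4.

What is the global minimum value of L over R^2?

L(p,q) separates as A(p) + B(q) + 4, so its minimum is min A + min B + 4.
A'(p) = 2p vanishes at p ∈ {0}; B'(q) = 12(q - 4)(q - 2)(q + 3) vanishes at q ∈ {-3, 2, 4}.
Local minima of A (where A''>0): A(0)=0. Local minima of B: B(-3)=-837, B(4)=192.
So the global minimum of L is A(0) + B(-3) + 4 = 0 − 837 + 4 = -833, attained at (0, -3).

-833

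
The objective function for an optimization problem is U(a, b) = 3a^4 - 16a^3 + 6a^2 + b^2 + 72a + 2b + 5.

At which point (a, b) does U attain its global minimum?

(-1, -1)

U(a,b) separates as P(a) + Q(b) + 5, so its minimum is min P + min Q + 5.
P'(a) = 12(a - 3)(a - 2)(a + 1) vanishes at a ∈ {-1, 2, 3}; Q'(b) = 2b + 2 vanishes at b ∈ {-1}.
Local minima of P (where P''>0): P(-1)=-47, P(3)=81. Local minima of Q: Q(-1)=-1.
So the global minimum of U is P(-1) + Q(-1) + 5 = -47 − 1 + 5 = -43, attained at (-1, -1).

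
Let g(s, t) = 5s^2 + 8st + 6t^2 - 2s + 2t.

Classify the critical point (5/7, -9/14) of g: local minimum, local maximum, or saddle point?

local minimum

The Hessian of g is constant: H = [[10, 8], [8, 12]].
det(H) = 10·12 − 8² = 56.
det(H) > 0 and tr(H) = 22 > 0, so H is positive definite and the point is a local minimum.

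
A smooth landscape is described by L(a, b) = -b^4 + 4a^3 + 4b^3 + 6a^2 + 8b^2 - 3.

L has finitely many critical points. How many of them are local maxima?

L separates as a function of a plus a function of b, so ∇L=0 decouples.
∂L/∂a = 12a(a + 1) = 0 at a ∈ {-1, 0}; ∂L/∂b = -4b(b - 4)(b + 1) = 0 at b ∈ {-1, 0, 4}.
The Hessian is diagonal: diag(L_aa, L_bb). Second derivatives: L_aa(-1)=-12, L_aa(0)=12; L_bb(-1)=-20, L_bb(0)=16, L_bb(4)=-80.
Local maxima occur where both diagonal entries negative: (-1, -1), (-1, 4). Count: 2.

2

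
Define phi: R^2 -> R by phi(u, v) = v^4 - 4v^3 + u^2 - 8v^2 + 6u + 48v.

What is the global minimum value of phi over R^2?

phi(u,v) separates as P(u) + Q(v), so its minimum is min P + min Q.
P'(u) = 2u + 6 vanishes at u ∈ {-3}; Q'(v) = 4(v - 3)(v - 2)(v + 2) vanishes at v ∈ {-2, 2, 3}.
Local minima of P (where P''>0): P(-3)=-9. Local minima of Q: Q(-2)=-80, Q(3)=45.
So the global minimum of phi is P(-3) + Q(-2) = -9 − 80 = -89, attained at (-3, -2).

-89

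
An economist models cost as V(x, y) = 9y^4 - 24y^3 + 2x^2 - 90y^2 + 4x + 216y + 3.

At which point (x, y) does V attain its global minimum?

(-1, -2)

V(x,y) separates as P(x) + Q(y) + 3, so its minimum is min P + min Q + 3.
P'(x) = 4x + 4 vanishes at x ∈ {-1}; Q'(y) = 36(y - 3)(y - 1)(y + 2) vanishes at y ∈ {-2, 1, 3}.
Local minima of P (where P''>0): P(-1)=-2. Local minima of Q: Q(-2)=-456, Q(3)=-81.
So the global minimum of V is P(-1) + Q(-2) + 3 = -2 − 456 + 3 = -455, attained at (-1, -2).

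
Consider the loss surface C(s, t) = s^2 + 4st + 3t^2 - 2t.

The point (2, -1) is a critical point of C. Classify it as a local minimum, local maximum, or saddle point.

The Hessian of C is constant: H = [[2, 4], [4, 6]].
det(H) = 2·6 − 4² = -4.
Since det(H) < 0, H is indefinite and the critical point is a saddle point.

saddle point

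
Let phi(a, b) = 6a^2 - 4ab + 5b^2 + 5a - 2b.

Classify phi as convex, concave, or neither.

phi is quadratic, so its Hessian is the constant matrix H = [[12, -4], [-4, 10]].
det(H) = 104, tr(H) = 22.
det(H) > 0 and tr(H) > 0, so H is positive definite everywhere: convex.

convex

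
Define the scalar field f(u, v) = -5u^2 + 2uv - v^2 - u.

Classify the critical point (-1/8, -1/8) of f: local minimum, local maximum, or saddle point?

local maximum

The Hessian of f is constant: H = [[-10, 2], [2, -2]].
det(H) = (-10)·(-2) − 2² = 16.
det(H) > 0 and tr(H) = -12 < 0, so H is negative definite and the point is a local maximum.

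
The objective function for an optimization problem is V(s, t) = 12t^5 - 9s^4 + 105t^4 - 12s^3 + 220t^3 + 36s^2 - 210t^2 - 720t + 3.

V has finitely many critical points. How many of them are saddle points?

6

V separates as a function of s plus a function of t, so ∇V=0 decouples.
∂V/∂s = -36s(s - 1)(s + 2) = 0 at s ∈ {-2, 0, 1}; ∂V/∂t = 60(t - 1)(t + 1)(t + 3)(t + 4) = 0 at t ∈ {-4, -3, -1, 1}.
The Hessian is diagonal: diag(V_ss, V_tt). Second derivatives: V_ss(-2)=-216, V_ss(0)=72, V_ss(1)=-108; V_tt(-4)=-900, V_tt(-3)=480, V_tt(-1)=-720, V_tt(1)=2400.
Saddle points occur where the two diagonal entries have opposite signs: (-2, -3), (-2, 1), (0, -4), (0, -1), (1, -3), (1, 1). Count: 6.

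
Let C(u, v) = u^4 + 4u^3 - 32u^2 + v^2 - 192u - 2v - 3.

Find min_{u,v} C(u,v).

C(u,v) separates as P(u) + Q(v) − 3, so its minimum is min P + min Q − 3.
P'(u) = 4(u - 4)(u + 3)(u + 4) vanishes at u ∈ {-4, -3, 4}; Q'(v) = 2v - 2 vanishes at v ∈ {1}.
Local minima of P (where P''>0): P(-4)=256, P(4)=-768. Local minima of Q: Q(1)=-1.
So the global minimum of C is P(4) + Q(1) − 3 = -768 − 1 − 3 = -772, attained at (4, 1).

-772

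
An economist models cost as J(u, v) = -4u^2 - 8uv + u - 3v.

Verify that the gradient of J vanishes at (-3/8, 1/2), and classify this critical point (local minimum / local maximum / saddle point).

saddle point

∇J = (-8u - 8v + 1, -8u - 3); substituting (-3/8, 1/2) gives ∇J = (0, 0), so (-3/8, 1/2) is indeed a critical point.
The Hessian of J is constant: H = [[-8, -8], [-8, 0]].
det(H) = (-8)·0 − (-8)² = -64.
Since det(H) < 0, H is indefinite and the critical point is a saddle point.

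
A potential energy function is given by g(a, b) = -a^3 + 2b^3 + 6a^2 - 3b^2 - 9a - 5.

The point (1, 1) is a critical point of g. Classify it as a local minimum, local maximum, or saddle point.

local minimum

The mixed partial ∂²g/∂a∂b is 0, so the Hessian at any point is diag(g_aa, g_bb) = diag(6(-a + 2), 6(2b - 1)).
At (1, 1): H = diag(6, 6).
Both eigenvalues are positive, so H is positive definite: a local minimum.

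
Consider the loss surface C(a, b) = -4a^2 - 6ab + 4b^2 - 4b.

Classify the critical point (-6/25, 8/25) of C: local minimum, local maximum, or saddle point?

saddle point

The Hessian of C is constant: H = [[-8, -6], [-6, 8]].
det(H) = (-8)·8 − (-6)² = -100.
Since det(H) < 0, H is indefinite and the critical point is a saddle point.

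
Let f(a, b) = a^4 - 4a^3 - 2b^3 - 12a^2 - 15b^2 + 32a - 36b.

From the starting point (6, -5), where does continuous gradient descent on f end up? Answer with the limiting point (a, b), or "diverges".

(4, -3)

f is separable, so gradient descent decouples: a follows -∂f/∂a, b follows -∂f/∂b.
∂f/∂a = 4(a - 4)(a - 1)(a + 2); at a=6 this is 320, so a decreases.
∂f/∂b = -6(b + 2)(b + 3); at b=-5 this is -36, so b increases.
a converges to its nearest critical value 4 (a local min of the a-part); b converges to -3. The iterate converges to (4, -3).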